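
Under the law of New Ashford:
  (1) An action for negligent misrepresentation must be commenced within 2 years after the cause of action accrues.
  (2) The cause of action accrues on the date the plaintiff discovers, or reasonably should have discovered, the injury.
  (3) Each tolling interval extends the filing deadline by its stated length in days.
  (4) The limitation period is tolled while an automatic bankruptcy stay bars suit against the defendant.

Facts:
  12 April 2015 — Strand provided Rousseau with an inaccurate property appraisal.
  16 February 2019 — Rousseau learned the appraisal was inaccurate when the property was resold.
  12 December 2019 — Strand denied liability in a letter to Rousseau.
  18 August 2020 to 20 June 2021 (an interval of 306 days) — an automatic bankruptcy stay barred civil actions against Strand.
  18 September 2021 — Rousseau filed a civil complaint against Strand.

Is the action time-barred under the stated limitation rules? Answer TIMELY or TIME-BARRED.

Accrual is tied to discovery, so the period began on 16 February 2019 rather than on 12 April 2015 when the act occurred.
Adding the 2 years base period to 16 February 2019 gives a deadline of 16 February 2021, before any tolling.
The automatic bankruptcy stay from 18 August 2020 to 20 June 2021 tolled the period for 306 days, extending the deadline to 19 December 2021.
The other events in the timeline have no effect on the limitation period under the stated rules.
The 18 September 2021 filing precedes the 19 December 2021 deadline; the claim is timely.

TIMELY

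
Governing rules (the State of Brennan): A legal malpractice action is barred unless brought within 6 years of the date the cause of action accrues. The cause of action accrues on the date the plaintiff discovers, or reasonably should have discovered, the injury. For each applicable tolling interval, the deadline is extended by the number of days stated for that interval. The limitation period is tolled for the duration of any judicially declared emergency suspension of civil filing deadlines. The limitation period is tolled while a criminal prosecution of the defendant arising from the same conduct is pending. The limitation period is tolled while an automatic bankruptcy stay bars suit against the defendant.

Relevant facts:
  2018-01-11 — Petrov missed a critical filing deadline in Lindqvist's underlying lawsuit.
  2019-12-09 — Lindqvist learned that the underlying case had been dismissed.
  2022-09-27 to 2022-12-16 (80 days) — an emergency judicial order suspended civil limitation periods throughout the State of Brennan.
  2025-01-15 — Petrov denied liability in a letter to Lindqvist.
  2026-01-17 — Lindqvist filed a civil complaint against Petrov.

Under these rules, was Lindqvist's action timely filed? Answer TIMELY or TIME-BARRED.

TIMELY

The claim did not accrue until Lindqvist discovered the injury on 2019-12-09; the 2018-01-11 act date does not start the clock under the stated rule.
6 years from 2019-12-09 is 2025-12-09.
The emergency suspension of filing deadlines from 2022-09-27 to 2022-12-16 tolled the period for 80 days, extending the deadline to 2026-02-27.
The other events in the timeline have no effect on the limitation period under the stated rules.
Lindqvist filed on 2026-01-17, before the 2026-02-27 deadline, so the action is timely.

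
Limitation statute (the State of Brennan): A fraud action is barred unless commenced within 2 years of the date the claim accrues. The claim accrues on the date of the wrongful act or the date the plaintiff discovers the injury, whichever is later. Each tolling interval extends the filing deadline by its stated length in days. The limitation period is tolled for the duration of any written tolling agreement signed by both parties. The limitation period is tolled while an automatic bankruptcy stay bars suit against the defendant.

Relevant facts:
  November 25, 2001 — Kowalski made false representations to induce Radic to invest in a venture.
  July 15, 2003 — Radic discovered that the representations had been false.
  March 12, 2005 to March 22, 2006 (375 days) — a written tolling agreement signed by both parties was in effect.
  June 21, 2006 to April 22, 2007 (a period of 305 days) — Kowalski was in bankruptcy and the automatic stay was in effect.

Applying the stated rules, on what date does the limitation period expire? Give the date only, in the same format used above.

May 26, 2007

Taking the later of the act (November 25, 2001) and discovery (July 15, 2003), the claim accrued on July 15, 2003.
Adding the 2 years base period to July 15, 2003 gives a deadline of July 15, 2005, before any tolling.
Because the written tolling agreement ran from March 12, 2005 to March 22, 2006, the deadline is extended by 375 days to July 25, 2006.
Because the automatic bankruptcy stay ran from June 21, 2006 to April 22, 2007, the deadline is extended by 305 days to May 26, 2007.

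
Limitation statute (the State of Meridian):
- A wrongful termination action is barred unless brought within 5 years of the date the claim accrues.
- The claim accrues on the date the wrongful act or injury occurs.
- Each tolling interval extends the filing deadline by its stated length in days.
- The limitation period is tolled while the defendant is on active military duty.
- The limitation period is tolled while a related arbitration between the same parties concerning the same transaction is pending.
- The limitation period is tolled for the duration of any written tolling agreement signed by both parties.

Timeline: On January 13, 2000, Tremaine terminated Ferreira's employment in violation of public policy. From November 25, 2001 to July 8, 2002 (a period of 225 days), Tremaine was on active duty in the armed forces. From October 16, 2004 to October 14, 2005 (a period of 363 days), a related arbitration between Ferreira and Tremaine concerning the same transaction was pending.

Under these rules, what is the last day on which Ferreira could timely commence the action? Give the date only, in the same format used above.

The claim accrued on January 13, 2000, when the wrongful act occurred.
5 years from January 13, 2000 is January 13, 2005.
The period was tolled for 225 days by the defendant's active military service (November 25, 2001 to July 8, 2002), pushing the deadline to August 26, 2005.
Because the pending related arbitration ran from October 16, 2004 to October 14, 2005, the deadline is extended by 363 days to August 24, 2006.

August 24, 2006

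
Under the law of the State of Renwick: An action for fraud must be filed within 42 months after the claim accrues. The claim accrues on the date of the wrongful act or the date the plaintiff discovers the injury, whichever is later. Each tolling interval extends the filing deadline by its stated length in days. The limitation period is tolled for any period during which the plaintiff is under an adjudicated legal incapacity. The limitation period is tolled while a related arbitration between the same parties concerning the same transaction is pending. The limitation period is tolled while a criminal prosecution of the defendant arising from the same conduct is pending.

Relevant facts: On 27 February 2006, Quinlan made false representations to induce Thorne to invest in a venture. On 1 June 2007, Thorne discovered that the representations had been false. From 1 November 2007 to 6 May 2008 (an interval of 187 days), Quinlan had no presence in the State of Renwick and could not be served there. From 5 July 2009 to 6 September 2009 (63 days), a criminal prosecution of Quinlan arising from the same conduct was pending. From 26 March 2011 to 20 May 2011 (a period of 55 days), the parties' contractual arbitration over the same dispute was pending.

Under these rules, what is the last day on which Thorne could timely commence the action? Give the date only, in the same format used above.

Taking the later of the act (27 February 2006) and discovery (1 June 2007), the claim accrued on 1 June 2007.
The untolled deadline — 42 months after 1 June 2007 — is 1 December 2010.
The pending criminal prosecution from 5 July 2009 to 6 September 2009 tolled the period for 63 days, extending the deadline to 2 February 2011.
The pending related arbitration from 26 March 2011 to 20 May 2011 began after the period had already run on 2 February 2011, so it has no tolling effect.
No stated provision tolls the period for the defendant's absence, so the interval from 1 November 2007 to 6 May 2008 has no effect on the deadline.

2 February 2011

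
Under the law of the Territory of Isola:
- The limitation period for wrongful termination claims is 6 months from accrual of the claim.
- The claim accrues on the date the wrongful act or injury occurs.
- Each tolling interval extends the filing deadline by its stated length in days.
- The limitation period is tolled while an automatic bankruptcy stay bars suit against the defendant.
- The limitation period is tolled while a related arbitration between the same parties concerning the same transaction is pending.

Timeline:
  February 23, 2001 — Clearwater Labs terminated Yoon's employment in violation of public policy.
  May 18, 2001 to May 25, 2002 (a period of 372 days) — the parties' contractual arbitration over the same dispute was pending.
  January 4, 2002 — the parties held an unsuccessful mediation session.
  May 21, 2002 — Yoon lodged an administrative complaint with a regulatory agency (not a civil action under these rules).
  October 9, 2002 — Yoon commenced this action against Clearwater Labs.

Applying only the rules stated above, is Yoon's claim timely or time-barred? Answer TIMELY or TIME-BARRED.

TIME-BARRED

The claim accrued on February 23, 2001, when the wrongful act occurred.
Adding the 6 months base period to February 23, 2001 gives a deadline of August 23, 2001, before any tolling.
The pending related arbitration from May 18, 2001 to May 25, 2002 tolled the period for 372 days, extending the deadline to August 30, 2002.
None of the other events listed affects the running of the period under the stated rules.
Yoon filed on October 9, 2002, after the August 30, 2002 deadline, so the action is time-barred.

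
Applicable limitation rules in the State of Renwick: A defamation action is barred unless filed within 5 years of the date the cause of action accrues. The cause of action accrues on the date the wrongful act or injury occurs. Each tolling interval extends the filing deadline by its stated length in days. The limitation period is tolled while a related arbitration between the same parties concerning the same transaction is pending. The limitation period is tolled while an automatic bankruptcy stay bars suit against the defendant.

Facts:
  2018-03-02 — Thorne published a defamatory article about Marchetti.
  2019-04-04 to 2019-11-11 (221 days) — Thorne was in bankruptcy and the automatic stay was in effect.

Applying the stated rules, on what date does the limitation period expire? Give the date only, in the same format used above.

The limitation period began to run on 2018-03-02.
The untolled deadline — 5 years after 2018-03-02 — is 2023-03-02.
Because the automatic bankruptcy stay ran from 2019-04-04 to 2019-11-11, the deadline is extended by 221 days to 2023-10-09.

2023-10-09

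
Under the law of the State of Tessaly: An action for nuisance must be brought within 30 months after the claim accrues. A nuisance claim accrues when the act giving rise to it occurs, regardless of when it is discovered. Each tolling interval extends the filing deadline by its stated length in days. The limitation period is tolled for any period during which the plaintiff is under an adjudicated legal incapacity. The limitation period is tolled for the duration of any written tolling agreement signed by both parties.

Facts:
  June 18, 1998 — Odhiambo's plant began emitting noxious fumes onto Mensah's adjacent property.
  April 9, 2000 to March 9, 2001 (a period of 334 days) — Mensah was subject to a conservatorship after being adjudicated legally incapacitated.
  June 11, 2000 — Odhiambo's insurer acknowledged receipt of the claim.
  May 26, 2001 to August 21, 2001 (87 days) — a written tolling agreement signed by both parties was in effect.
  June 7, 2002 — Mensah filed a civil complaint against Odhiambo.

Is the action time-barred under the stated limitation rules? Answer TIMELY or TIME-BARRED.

The claim accrued on June 18, 1998, the date of the act.
Adding the 30 months base period to June 18, 1998 gives a deadline of December 18, 2000, before any tolling.
The period was tolled for 334 days by the plaintiff's legal incapacity (April 9, 2000 to March 9, 2001), pushing the deadline to November 17, 2001.
The written tolling agreement from May 26, 2001 to August 21, 2001 tolled the period for 87 days, extending the deadline to February 12, 2002.
The other events in the timeline have no effect on the limitation period under the stated rules.
The June 7, 2002 filing falls after the February 12, 2002 deadline; the claim is time-barred.

TIME-BARRED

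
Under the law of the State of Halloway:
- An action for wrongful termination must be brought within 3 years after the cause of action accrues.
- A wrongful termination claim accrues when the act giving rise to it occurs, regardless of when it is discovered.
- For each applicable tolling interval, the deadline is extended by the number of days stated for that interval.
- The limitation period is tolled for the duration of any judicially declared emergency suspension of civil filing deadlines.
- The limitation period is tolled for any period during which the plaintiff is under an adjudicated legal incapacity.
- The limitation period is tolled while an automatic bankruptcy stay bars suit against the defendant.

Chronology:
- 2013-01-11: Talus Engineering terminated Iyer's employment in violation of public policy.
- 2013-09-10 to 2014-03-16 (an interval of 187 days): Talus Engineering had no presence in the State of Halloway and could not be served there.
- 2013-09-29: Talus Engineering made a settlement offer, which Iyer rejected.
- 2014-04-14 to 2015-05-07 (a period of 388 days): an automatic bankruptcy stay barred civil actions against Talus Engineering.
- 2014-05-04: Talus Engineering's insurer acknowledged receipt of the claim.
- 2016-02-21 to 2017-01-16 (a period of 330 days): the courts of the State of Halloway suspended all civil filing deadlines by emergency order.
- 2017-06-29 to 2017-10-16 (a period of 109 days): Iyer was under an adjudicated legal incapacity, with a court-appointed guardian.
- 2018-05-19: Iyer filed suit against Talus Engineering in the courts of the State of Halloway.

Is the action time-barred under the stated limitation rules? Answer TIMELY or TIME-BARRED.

The cause of action accrued on 2013-01-11, the date of the act.
3 years from 2013-01-11 is 2016-01-11.
Because the automatic bankruptcy stay ran from 2014-04-14 to 2015-05-07, the deadline is extended by 388 days to 2017-02-02.
Because the emergency suspension of filing deadlines ran from 2016-02-21 to 2017-01-16, the deadline is extended by 330 days to 2017-12-29.
Because the plaintiff's legal incapacity ran from 2017-06-29 to 2017-10-16, the deadline is extended by 109 days to 2018-04-17.
No stated provision tolls the period for the defendant's absence, so the interval from 2013-09-10 to 2014-03-16 has no effect on the deadline.
None of the other events listed affects the running of the period under the stated rules.
The 2018-05-19 filing falls after the 2018-04-17 deadline; the claim is time-barred.

TIME-BARRED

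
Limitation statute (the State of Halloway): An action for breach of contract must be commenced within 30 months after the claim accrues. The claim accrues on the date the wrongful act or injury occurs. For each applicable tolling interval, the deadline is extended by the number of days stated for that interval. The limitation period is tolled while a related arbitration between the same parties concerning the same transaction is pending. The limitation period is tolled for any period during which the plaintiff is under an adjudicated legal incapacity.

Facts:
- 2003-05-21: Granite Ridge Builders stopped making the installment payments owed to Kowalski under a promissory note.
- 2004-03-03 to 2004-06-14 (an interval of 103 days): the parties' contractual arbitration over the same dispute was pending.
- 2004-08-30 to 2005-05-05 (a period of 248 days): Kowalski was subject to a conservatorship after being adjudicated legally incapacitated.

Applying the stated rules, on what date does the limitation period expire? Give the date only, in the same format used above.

The limitation period began to run on 2003-05-21.
Adding the 30 months base period to 2003-05-21 gives a deadline of 2005-11-21, before any tolling.
Because the pending related arbitration ran from 2004-03-03 to 2004-06-14, the deadline is extended by 103 days to 2006-03-04.
The period was tolled for 248 days by the plaintiff's legal incapacity (2004-08-30 to 2005-05-05), pushing the deadline to 2006-11-07.

2006-11-07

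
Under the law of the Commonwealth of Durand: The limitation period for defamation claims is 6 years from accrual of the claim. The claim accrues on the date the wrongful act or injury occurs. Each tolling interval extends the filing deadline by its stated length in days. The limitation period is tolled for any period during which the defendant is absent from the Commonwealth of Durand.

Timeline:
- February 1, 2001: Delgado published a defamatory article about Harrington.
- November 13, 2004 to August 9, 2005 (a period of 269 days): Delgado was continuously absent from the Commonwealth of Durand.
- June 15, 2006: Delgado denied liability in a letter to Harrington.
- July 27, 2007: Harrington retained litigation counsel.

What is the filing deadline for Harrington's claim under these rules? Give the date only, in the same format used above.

October 28, 2007

The claim accrued on February 1, 2001, when the wrongful act occurred.
6 years from February 1, 2001 is February 1, 2007.
The period was tolled for 269 days by the defendant's absence from the jurisdiction (November 13, 2004 to August 9, 2005), pushing the deadline to October 28, 2007.
Nothing else in the chronology tolls or restarts the period.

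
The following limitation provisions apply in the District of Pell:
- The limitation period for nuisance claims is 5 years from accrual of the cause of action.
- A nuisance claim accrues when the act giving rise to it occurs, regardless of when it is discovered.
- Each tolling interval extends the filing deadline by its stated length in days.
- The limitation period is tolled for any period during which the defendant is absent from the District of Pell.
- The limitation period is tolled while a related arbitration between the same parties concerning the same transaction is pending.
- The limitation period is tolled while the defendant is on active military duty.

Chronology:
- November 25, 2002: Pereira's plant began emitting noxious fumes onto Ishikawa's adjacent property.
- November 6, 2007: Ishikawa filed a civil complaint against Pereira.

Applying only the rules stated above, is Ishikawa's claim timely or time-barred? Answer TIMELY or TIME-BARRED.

TIMELY

The limitation period began to run on November 25, 2002.
5 years from November 25, 2002 is November 25, 2007.
Filing on November 6, 2007 beat the November 25, 2007 deadline — the action is timely.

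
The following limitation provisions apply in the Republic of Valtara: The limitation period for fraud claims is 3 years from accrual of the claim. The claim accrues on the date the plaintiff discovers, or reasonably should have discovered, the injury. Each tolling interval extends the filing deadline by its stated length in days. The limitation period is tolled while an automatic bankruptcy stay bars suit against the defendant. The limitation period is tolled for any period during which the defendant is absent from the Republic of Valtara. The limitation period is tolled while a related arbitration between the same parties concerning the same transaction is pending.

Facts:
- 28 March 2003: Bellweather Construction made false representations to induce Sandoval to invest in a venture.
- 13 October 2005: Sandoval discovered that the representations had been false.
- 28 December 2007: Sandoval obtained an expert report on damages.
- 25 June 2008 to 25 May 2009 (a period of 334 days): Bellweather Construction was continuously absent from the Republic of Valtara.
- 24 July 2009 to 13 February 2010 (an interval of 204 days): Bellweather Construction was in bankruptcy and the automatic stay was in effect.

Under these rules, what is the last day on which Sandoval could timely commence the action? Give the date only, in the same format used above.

4 April 2010

Under the discovery rule, the claim accrued on 13 October 2005, when Sandoval discovered the injury — not on the 28 March 2003 date of the underlying act.
Adding the 3 years base period to 13 October 2005 gives a deadline of 13 October 2008, before any tolling.
The period was tolled for 334 days by the defendant's absence from the jurisdiction (25 June 2008 to 25 May 2009), pushing the deadline to 12 September 2009.
Because the automatic bankruptcy stay ran from 24 July 2009 to 13 February 2010, the deadline is extended by 204 days to 4 April 2010.
The other events in the timeline have no effect on the limitation period under the stated rules.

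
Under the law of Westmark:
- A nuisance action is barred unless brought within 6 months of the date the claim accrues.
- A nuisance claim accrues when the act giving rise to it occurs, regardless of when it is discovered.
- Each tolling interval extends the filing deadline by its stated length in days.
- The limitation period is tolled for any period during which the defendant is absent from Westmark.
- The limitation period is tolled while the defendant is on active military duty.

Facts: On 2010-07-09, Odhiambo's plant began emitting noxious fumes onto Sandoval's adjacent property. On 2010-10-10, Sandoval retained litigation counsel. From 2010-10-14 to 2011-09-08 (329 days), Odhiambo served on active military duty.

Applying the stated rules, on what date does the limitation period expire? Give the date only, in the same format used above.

The limitation period began to run on 2010-07-09.
The untolled deadline — 6 months after 2010-07-09 — is 2011-01-09.
The period was tolled for 329 days by the defendant's active military service (2010-10-14 to 2011-09-08), pushing the deadline to 2011-12-04.
Nothing else in the chronology tolls or restarts the period.

2011-12-04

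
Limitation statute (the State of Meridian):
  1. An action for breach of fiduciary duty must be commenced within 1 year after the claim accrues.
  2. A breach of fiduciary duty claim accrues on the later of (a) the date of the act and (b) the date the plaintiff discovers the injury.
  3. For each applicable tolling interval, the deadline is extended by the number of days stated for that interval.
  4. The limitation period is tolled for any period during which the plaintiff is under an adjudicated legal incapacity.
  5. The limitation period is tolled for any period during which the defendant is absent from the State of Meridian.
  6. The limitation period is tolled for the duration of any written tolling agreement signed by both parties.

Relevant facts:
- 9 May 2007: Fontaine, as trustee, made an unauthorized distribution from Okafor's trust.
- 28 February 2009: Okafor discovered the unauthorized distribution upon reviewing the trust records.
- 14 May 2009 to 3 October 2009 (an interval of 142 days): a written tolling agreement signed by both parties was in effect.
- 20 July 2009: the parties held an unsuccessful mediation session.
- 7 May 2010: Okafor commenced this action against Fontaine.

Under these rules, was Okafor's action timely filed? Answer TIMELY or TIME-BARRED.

The claim accrued on 28 February 2009 — the later of the 9 May 2007 act and the 28 February 2009 discovery.
1 year from 28 February 2009 is 28 February 2010.
Because the written tolling agreement ran from 14 May 2009 to 3 October 2009, the deadline is extended by 142 days to 20 July 2010.
Nothing else in the chronology tolls or restarts the period.
Filing on 7 May 2010 beat the 20 July 2010 deadline — the action is timely.

TIMELY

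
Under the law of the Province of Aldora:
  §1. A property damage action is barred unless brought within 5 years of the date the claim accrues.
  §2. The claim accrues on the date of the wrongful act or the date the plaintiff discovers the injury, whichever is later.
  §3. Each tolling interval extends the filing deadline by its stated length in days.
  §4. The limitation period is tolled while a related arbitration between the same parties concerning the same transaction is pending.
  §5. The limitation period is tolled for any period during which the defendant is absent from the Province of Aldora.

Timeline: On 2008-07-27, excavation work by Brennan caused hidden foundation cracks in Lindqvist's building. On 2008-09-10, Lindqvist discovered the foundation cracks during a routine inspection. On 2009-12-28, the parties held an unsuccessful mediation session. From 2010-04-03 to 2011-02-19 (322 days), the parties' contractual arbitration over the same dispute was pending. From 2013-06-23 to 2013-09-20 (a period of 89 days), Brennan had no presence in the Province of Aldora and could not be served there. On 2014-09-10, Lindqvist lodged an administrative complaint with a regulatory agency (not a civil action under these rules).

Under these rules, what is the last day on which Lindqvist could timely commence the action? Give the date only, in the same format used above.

2014-10-26

Taking the later of the act (2008-07-27) and discovery (2008-09-10), the claim accrued on 2008-09-10.
The untolled deadline — 5 years after 2008-09-10 — is 2013-09-10.
Because the pending related arbitration ran from 2010-04-03 to 2011-02-19, the deadline is extended by 322 days to 2014-07-29.
The period was tolled for 89 days by the defendant's absence from the jurisdiction (2013-06-23 to 2013-09-20), pushing the deadline to 2014-10-26.
None of the other events listed affects the running of the period under the stated rules.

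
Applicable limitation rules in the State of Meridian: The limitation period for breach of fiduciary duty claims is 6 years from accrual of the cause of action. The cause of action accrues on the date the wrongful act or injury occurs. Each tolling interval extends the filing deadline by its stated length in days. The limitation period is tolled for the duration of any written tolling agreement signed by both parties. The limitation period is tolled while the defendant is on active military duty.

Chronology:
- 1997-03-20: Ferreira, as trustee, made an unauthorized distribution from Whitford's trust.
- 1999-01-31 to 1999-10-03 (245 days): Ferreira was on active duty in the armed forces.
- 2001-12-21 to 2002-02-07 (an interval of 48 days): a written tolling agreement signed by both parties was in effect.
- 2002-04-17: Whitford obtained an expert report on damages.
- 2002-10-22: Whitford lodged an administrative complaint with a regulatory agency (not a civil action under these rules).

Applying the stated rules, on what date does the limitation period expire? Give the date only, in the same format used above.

The limitation period began to run on 1997-03-20.
6 years from 1997-03-20 is 2003-03-20.
Because the defendant's active military service ran from 1999-01-31 to 1999-10-03, the deadline is extended by 245 days to 2003-11-20.
Because the written tolling agreement ran from 2001-12-21 to 2002-02-07, the deadline is extended by 48 days to 2004-01-07.
None of the other events listed affects the running of the period under the stated rules.

2004-01-07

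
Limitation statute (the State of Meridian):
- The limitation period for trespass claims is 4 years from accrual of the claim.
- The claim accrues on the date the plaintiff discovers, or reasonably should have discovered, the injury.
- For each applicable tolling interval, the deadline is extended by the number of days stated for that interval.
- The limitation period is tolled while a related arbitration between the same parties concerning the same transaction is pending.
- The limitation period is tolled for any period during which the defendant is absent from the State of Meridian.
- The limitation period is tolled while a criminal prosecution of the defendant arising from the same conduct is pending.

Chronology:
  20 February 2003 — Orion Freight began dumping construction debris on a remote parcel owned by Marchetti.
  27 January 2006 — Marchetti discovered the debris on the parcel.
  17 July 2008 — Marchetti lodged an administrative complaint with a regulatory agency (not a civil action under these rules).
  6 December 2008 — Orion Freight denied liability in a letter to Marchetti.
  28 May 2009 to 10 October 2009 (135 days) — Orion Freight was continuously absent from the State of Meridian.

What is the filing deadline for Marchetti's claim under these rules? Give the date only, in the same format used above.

The claim did not accrue until Marchetti discovered the injury on 27 January 2006; the 20 February 2003 act date does not start the clock under the stated rule.
Adding the 4 years base period to 27 January 2006 gives a deadline of 27 January 2010, before any tolling.
The defendant's absence from the jurisdiction from 28 May 2009 to 10 October 2009 tolled the period for 135 days, extending the deadline to 11 June 2010.
None of the other events listed affects the running of the period under the stated rules.

11 June 2010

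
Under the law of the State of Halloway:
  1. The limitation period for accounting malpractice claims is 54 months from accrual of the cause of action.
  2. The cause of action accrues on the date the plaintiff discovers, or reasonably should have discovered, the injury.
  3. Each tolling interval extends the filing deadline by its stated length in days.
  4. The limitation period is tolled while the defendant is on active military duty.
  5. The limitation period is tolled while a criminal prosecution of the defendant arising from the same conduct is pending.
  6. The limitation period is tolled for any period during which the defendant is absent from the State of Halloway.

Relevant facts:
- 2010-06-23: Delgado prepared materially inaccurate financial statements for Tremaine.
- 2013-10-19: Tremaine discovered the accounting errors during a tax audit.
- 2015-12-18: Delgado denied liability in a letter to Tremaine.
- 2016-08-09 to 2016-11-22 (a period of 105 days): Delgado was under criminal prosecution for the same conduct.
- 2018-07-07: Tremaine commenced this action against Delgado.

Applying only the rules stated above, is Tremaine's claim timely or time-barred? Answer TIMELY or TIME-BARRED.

The claim did not accrue until Tremaine discovered the injury on 2013-10-19; the 2010-06-23 act date does not start the clock under the stated rule.
Adding the 54 months base period to 2013-10-19 gives a deadline of 2018-04-19, before any tolling.
The pending criminal prosecution from 2016-08-09 to 2016-11-22 tolled the period for 105 days, extending the deadline to 2018-08-02.
The other events in the timeline have no effect on the limitation period under the stated rules.
The 2018-07-07 filing precedes the 2018-08-02 deadline; the claim is timely.

TIMELY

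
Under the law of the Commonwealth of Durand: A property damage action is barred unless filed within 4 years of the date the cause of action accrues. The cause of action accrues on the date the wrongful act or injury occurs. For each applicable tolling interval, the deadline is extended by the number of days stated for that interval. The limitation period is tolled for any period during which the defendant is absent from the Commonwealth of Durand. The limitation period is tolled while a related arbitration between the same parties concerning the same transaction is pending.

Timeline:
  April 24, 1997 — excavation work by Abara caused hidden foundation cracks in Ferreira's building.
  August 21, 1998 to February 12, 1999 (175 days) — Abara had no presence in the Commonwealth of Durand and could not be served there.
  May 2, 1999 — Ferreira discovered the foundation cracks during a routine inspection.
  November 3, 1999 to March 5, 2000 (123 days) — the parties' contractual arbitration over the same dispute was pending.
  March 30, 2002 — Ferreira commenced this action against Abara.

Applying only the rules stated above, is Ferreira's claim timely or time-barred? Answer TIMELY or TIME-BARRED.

Because the rule ties accrual to occurrence, the claim accrued on April 24, 1997, not on the May 2, 1999 discovery date.
Adding the 4 years base period to April 24, 1997 gives a deadline of April 24, 2001, before any tolling.
Because the defendant's absence from the jurisdiction ran from August 21, 1998 to February 12, 1999, the deadline is extended by 175 days to October 16, 2001.
The period was tolled for 123 days by the pending related arbitration (November 3, 1999 to March 5, 2000), pushing the deadline to February 16, 2002.
Filing on March 30, 2002 missed the February 16, 2002 deadline — the action is time-barred.

TIME-BARRED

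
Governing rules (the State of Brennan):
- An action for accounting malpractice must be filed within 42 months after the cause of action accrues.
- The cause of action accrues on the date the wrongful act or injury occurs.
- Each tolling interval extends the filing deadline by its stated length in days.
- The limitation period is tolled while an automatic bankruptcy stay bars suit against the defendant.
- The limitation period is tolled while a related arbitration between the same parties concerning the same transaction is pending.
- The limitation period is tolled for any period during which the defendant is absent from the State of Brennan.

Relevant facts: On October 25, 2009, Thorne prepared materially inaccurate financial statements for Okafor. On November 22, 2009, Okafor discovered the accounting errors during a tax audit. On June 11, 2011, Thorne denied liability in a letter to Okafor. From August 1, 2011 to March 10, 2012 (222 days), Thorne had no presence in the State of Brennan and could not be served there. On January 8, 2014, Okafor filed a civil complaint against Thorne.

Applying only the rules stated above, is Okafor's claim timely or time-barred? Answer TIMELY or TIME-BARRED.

Accrual is governed by the date of the act, so the period began to run on October 25, 2009; the later discovery on November 22, 2009 is irrelevant under the stated rule.
42 months from October 25, 2009 is April 25, 2013.
The period was tolled for 222 days by the defendant's absence from the jurisdiction (August 1, 2011 to March 10, 2012), pushing the deadline to December 3, 2013.
The other events in the timeline have no effect on the limitation period under the stated rules.
The January 8, 2014 filing falls after the December 3, 2013 deadline; the claim is time-barred.

TIME-BARRED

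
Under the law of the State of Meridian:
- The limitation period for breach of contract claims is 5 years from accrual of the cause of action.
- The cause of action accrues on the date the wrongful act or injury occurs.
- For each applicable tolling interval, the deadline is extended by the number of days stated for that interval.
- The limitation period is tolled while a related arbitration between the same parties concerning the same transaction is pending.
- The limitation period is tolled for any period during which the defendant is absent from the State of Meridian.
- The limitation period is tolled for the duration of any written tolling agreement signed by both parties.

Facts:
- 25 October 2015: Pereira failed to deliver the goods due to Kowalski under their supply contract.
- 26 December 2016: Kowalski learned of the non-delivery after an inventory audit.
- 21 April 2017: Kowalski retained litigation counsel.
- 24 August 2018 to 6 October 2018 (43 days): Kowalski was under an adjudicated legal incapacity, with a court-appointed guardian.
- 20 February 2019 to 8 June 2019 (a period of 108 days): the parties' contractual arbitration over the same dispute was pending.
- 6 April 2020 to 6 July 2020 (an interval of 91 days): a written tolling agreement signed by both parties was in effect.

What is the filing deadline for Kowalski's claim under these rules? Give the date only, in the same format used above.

12 May 2021

Because the rule ties accrual to occurrence, the claim accrued on 25 October 2015, not on the 26 December 2016 discovery date.
The untolled deadline — 5 years after 25 October 2015 — is 25 October 2020.
Because the pending related arbitration ran from 20 February 2019 to 8 June 2019, the deadline is extended by 108 days to 10 February 2021.
The period was tolled for 91 days by the written tolling agreement (6 April 2020 to 6 July 2020), pushing the deadline to 12 May 2021.
Although the plaintiff's incapacity ran from 24 August 2018 to 6 October 2018, the stated rules do not make that a tolling event, so it is disregarded.
Nothing else in the chronology tolls or restarts the period.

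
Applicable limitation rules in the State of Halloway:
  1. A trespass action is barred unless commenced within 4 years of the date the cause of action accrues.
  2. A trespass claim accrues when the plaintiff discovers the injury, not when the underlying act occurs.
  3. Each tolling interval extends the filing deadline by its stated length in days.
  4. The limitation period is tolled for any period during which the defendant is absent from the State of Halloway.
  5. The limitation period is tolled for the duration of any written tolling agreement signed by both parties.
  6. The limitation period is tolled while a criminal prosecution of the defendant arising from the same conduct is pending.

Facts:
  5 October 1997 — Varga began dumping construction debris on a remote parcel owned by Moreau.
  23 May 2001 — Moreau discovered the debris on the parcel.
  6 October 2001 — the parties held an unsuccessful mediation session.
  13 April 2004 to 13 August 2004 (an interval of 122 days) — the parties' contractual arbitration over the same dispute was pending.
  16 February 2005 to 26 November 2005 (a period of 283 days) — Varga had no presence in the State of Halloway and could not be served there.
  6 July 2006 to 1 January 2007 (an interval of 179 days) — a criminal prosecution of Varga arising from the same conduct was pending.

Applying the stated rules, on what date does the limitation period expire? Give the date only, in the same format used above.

The claim did not accrue until Moreau discovered the injury on 23 May 2001; the 5 October 1997 act date does not start the clock under the stated rule.
Adding the 4 years base period to 23 May 2001 gives a deadline of 23 May 2005, before any tolling.
The period was tolled for 283 days by the defendant's absence from the jurisdiction (16 February 2005 to 26 November 2005), pushing the deadline to 2 March 2006.
The pending criminal prosecution from 6 July 2006 to 1 January 2007 began after the period had already run on 2 March 2006, so it has no tolling effect.
Although a pending arbitration ran from 13 April 2004 to 13 August 2004, the stated rules do not make that a tolling event, so it is disregarded.
Nothing else in the chronology tolls or restarts the period.

2 March 2006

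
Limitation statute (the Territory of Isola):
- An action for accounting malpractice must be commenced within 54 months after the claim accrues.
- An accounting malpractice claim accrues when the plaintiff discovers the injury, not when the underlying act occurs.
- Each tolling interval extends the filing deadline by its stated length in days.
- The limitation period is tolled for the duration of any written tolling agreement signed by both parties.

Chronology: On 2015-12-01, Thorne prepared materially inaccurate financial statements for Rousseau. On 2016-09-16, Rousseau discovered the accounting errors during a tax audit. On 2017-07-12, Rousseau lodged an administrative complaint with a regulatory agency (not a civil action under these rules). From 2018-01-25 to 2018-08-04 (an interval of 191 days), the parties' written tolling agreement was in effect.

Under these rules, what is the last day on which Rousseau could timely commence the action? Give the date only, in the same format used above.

2021-09-23

Accrual is tied to discovery, so the period began on 2016-09-16 rather than on 2015-12-01 when the act occurred.
54 months from 2016-09-16 is 2021-03-16.
Because the written tolling agreement ran from 2018-01-25 to 2018-08-04, the deadline is extended by 191 days to 2021-09-23.
None of the other events listed affects the running of the period under the stated rules.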